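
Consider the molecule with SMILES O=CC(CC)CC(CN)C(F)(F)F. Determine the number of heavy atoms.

Every atom symbol written in the SMILES (organic subset) is one heavy atom; implicit H are not written.
Heavy atoms by element → C:8, F:3, N:1, O:1.
Total: 13.

13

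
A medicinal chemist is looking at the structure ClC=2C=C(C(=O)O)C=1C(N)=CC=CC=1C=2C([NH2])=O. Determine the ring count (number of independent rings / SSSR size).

In SMILES, each pair of matching ring-closure digits denotes one ring-closing bond; the number of such bonds equals the number of independent rings.
Ring-closure bonds here: 2.

2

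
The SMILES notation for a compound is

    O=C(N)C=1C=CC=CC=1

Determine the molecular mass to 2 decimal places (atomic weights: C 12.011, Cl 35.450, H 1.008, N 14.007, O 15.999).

121.14 g/mol

First, the molecular formula is C7H7NO (counting implicit H from valence).
  C: 7 × 12.011 = 84.077
  H: 7 × 1.008 = 7.056
  N: 1 × 14.007 = 14.007
  O: 1 × 15.999 = 15.999
Sum: 7×12.011 + 7×1.008 + 1×14.007 + 1×15.999 = 121.139 → 121.14 g/mol.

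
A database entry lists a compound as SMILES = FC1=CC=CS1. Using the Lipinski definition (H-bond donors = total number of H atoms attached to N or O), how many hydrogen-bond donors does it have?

Donors: find every N or O and count the H atoms it carries.
  (no N or O atoms present)
Lipinski HBD = 0.

0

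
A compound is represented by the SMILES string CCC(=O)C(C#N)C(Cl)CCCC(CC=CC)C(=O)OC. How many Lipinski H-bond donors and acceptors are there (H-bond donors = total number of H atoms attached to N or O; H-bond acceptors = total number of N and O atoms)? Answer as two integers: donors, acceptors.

Donors: find every N or O and count the H atoms it carries.
  atom 4 (O): bond orders sum to 2 → 0 H
  atom 7 (N): bond orders sum to 3 → 0 H
  atom 19 (O): bond orders sum to 2 → 0 H
  atom 20 (O): bond orders sum to 2 → 0 H
Lipinski HBD = 0.
Acceptors: N atoms = 1, O atoms = 3 → HBA = 4.

0, 4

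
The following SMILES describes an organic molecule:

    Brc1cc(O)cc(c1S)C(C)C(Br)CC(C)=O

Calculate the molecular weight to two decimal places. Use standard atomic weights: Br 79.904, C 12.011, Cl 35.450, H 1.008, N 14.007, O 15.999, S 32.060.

First, the molecular formula is C12H14Br2O2S (counting implicit H from valence).
  Br: 2 × 79.904 = 159.808
  C: 12 × 12.011 = 144.132
  H: 14 × 1.008 = 14.112
  O: 2 × 15.999 = 31.998
  S: 1 × 32.060 = 32.060
Sum: 2×79.904 + 12×12.011 + 14×1.008 + 2×15.999 + 1×32.060 = 382.110 → 382.11 g/mol.

382.11 g/mol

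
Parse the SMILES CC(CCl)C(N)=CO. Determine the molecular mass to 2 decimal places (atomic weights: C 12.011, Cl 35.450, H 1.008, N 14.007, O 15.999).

135.59 g/mol

First, the molecular formula is C5H10ClNO (counting implicit H from valence).
  C: 5 × 12.011 = 60.055
  Cl: 1 × 35.450 = 35.450
  H: 10 × 1.008 = 10.080
  N: 1 × 14.007 = 14.007
  O: 1 × 15.999 = 15.999
Sum: 5×12.011 + 1×35.450 + 10×1.008 + 1×14.007 + 1×15.999 = 135.591 → 135.59 g/mol.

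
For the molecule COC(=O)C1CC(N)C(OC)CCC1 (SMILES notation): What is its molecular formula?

C10H19NO3

Walk through each heavy atom and fill implicit hydrogens from standard valence (C 4, N 3, O 2, S 2, halogen 1):
  atom 1: C, bond orders sum to 1 (valence 4) → 3 H
  atom 2: O, bond orders sum to 2 (valence 2) → 0 H
  atom 3: C, bond orders sum to 4 (valence 4) → 0 H
  atom 4: O, bond orders sum to 2 (valence 2) → 0 H
  atom 5: C, bond orders sum to 3 (valence 4) → 1 H
  atom 6: C, bond orders sum to 2 (valence 4) → 2 H
  atom 7: C, bond orders sum to 3 (valence 4) → 1 H
  atom 8: N, bond orders sum to 1 (valence 3) → 2 H
  atom 9: C, bond orders sum to 3 (valence 4) → 1 H
  atom 10: O, bond orders sum to 2 (valence 2) → 0 H
  atom 11: C, bond orders sum to 1 (valence 4) → 3 H
  atom 12: C, bond orders sum to 2 (valence 4) → 2 H
  atom 13: C, bond orders sum to 2 (valence 4) → 2 H
  atom 14: C, bond orders sum to 2 (valence 4) → 2 H
Totals → C:10, H:19, N:1, O:3.
In Hill order: C10H19NO3.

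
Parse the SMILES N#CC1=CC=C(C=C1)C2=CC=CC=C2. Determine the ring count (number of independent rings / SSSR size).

2

In SMILES, each pair of matching ring-closure digits denotes one ring-closing bond; the number of such bonds equals the number of independent rings.
Ring-closure bonds here: 2.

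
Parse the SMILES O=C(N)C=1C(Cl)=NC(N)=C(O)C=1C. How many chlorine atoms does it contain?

1

Scan the SMILES for Cl atoms (remember two-letter symbols like Cl and Br are single atoms).
Chlorine count: 1.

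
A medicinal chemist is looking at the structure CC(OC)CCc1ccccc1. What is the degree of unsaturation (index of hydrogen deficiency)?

4

Molecular formula: C11H16O.
DoU = (2C + 2 + N − H − X) / 2, where X is the halogen count and O/S are ignored.
    = (2·11 + 2 + 0 − 16 − 0) / 2 = 8 / 2 = 4.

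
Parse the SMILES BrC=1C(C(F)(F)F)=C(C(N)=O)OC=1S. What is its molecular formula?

C6H3BrF3NO2S

Walk through each heavy atom and fill implicit hydrogens from standard valence (C 4, N 3, O 2, S 2, halogen 1):
  atom 1: Br (halogen, monovalent) → 0 H
  atom 2: C, bond orders sum to 4 (valence 4) → 0 H
  atom 3: C, bond orders sum to 4 (valence 4) → 0 H
  atom 4: C, bond orders sum to 4 (valence 4) → 0 H
  atom 5: F (halogen, monovalent) → 0 H
  atom 6: F (halogen, monovalent) → 0 H
  atom 7: F (halogen, monovalent) → 0 H
  atom 8: C, bond orders sum to 4 (valence 4) → 0 H
  atom 9: C, bond orders sum to 4 (valence 4) → 0 H
  atom 10: N, bond orders sum to 1 (valence 3) → 2 H
  atom 11: O, bond orders sum to 2 (valence 2) → 0 H
  atom 12: O, bond orders sum to 2 (valence 2) → 0 H
  atom 13: C, bond orders sum to 4 (valence 4) → 0 H
  atom 14: S, bond orders sum to 1 (valence 2) → 1 H
Totals → C:6, H:3, Br:1, F:3, N:1, O:2, S:1.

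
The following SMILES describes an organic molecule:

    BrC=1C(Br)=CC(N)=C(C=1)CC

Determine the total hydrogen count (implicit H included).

9

Walk through each heavy atom and fill implicit hydrogens from standard valence (C 4, N 3, O 2, S 2, halogen 1):
  atom 1: Br (halogen, monovalent) → 0 H
  atom 2: C, bond orders sum to 4 (valence 4) → 0 H
  atom 3: C, bond orders sum to 4 (valence 4) → 0 H
  atom 4: Br (halogen, monovalent) → 0 H
  atom 5: C, bond orders sum to 3 (valence 4) → 1 H
  atom 6: C, bond orders sum to 4 (valence 4) → 0 H
  atom 7: N, bond orders sum to 1 (valence 3) → 2 H
  atom 8: C, bond orders sum to 4 (valence 4) → 0 H
  atom 9: C, bond orders sum to 3 (valence 4) → 1 H
  atom 10: C, bond orders sum to 2 (valence 4) → 2 H
  atom 11: C, bond orders sum to 1 (valence 4) → 3 H
Total hydrogens: 9.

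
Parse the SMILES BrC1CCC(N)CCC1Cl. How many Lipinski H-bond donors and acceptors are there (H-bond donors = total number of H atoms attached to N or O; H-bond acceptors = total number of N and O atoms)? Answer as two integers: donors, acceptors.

Donors: find every N or O and count the H atoms it carries.
  atom 6 (N): bond orders sum to 1 → 2 H
Lipinski HBD = 2.
Acceptors: N atoms = 1, O atoms = 0 → HBA = 1.

2, 1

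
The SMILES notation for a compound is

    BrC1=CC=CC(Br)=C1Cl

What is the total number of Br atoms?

2

Scan the SMILES for Br atoms (remember two-letter symbols like Cl and Br are single atoms).
Bromine count: 2.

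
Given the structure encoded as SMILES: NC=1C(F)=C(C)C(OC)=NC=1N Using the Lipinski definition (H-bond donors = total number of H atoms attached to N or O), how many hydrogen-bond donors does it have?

4

Donors: find every N or O and count the H atoms it carries.
  atom 1 (N): bond orders sum to 1 → 2 H
  atom 8 (O): bond orders sum to 2 → 0 H
  atom 10 (N): bond orders sum to 3 → 0 H
  atom 12 (N): bond orders sum to 1 → 2 H
Lipinski HBD = 4.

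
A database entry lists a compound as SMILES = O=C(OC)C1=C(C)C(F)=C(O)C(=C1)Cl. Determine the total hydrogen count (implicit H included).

8

Walk through each heavy atom and fill implicit hydrogens from standard valence (C 4, N 3, O 2, S 2, halogen 1):
  atom 1: O, bond orders sum to 2 (valence 2) → 0 H
  atom 2: C, bond orders sum to 4 (valence 4) → 0 H
  atom 3: O, bond orders sum to 2 (valence 2) → 0 H
  atom 4: C, bond orders sum to 1 (valence 4) → 3 H
  atom 5: C, bond orders sum to 4 (valence 4) → 0 H
  atom 6: C, bond orders sum to 4 (valence 4) → 0 H
  atom 7: C, bond orders sum to 1 (valence 4) → 3 H
  atom 8: C, bond orders sum to 4 (valence 4) → 0 H
  atom 9: F (halogen, monovalent) → 0 H
  atom 10: C, bond orders sum to 4 (valence 4) → 0 H
  atom 11: O, bond orders sum to 1 (valence 2) → 1 H
  atom 12: C, bond orders sum to 4 (valence 4) → 0 H
  atom 13: C, bond orders sum to 3 (valence 4) → 1 H
  atom 14: Cl (halogen, monovalent) → 0 H
Total hydrogens: 8.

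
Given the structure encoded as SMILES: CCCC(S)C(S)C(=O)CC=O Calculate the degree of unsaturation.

Molecular formula: C8H14O2S2.
DoU = (2C + 2 + N − H − X) / 2, where X is the halogen count and O/S are ignored.
    = (2·8 + 2 + 0 − 14 − 0) / 2 = 4 / 2 = 2.

2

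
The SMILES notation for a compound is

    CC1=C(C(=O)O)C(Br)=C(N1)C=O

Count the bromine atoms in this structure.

1

Scan the SMILES for Br atoms (remember two-letter symbols like Cl and Br are single atoms).
Bromine count: 1.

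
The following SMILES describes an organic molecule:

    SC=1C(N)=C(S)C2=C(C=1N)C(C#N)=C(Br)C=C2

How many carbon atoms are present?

Count every carbon token in the SMILES (each C, including those in ring-closure positions and inside branches).
Carbon count: 11.

11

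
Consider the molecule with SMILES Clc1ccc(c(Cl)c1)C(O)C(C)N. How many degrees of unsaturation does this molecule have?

Molecular formula: C9H11Cl2NO.
DoU = (2C + 2 + N − H − X) / 2, where X is the halogen count and O/S are ignored.
    = (2·9 + 2 + 1 − 11 − 2) / 2 = 8 / 2 = 4.

4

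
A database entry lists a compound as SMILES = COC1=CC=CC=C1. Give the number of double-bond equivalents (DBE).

Molecular formula: C7H8O.
DoU = (2C + 2 + N − H − X) / 2, where X is the halogen count and O/S are ignored.
    = (2·7 + 2 + 0 − 8 − 0) / 2 = 8 / 2 = 4.

4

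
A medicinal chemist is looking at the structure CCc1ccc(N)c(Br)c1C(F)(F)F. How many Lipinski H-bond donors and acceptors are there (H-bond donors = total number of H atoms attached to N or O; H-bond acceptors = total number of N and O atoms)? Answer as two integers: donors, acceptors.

Donors: find every N or O and count the H atoms it carries.
  atom 7 (N): bond orders sum to 1 → 2 H
Lipinski HBD = 2.
Acceptors: N atoms = 1, O atoms = 0 → HBA = 1.

2, 1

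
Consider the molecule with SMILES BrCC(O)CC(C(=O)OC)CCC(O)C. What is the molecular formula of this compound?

Walk through each heavy atom and fill implicit hydrogens from standard valence (C 4, N 3, O 2, S 2, halogen 1):
  atom 1: Br (halogen, monovalent) → 0 H
  atom 2: C, bond orders sum to 2 (valence 4) → 2 H
  atom 3: C, bond orders sum to 3 (valence 4) → 1 H
  atom 4: O, bond orders sum to 1 (valence 2) → 1 H
  atom 5: C, bond orders sum to 2 (valence 4) → 2 H
  atom 6: C, bond orders sum to 3 (valence 4) → 1 H
  atom 7: C, bond orders sum to 4 (valence 4) → 0 H
  atom 8: O, bond orders sum to 2 (valence 2) → 0 H
  atom 9: O, bond orders sum to 2 (valence 2) → 0 H
  atom 10: C, bond orders sum to 1 (valence 4) → 3 H
  atom 11: C, bond orders sum to 2 (valence 4) → 2 H
  atom 12: C, bond orders sum to 2 (valence 4) → 2 H
  atom 13: C, bond orders sum to 3 (valence 4) → 1 H
  atom 14: O, bond orders sum to 1 (valence 2) → 1 H
  atom 15: C, bond orders sum to 1 (valence 4) → 3 H
Totals → C:10, H:19, Br:1, O:4.
In Hill order: C10H19BrO4.

C10H19BrO4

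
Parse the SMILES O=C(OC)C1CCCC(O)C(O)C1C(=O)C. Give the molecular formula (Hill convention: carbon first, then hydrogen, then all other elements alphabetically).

Walk through each heavy atom and fill implicit hydrogens from standard valence (C 4, N 3, O 2, S 2, halogen 1):
  atom 1: O, bond orders sum to 2 (valence 2) → 0 H
  atom 2: C, bond orders sum to 4 (valence 4) → 0 H
  atom 3: O, bond orders sum to 2 (valence 2) → 0 H
  atom 4: C, bond orders sum to 1 (valence 4) → 3 H
  atom 5: C, bond orders sum to 3 (valence 4) → 1 H
  atom 6: C, bond orders sum to 2 (valence 4) → 2 H
  atom 7: C, bond orders sum to 2 (valence 4) → 2 H
  atom 8: C, bond orders sum to 2 (valence 4) → 2 H
  atom 9: C, bond orders sum to 3 (valence 4) → 1 H
  atom 10: O, bond orders sum to 1 (valence 2) → 1 H
  atom 11: C, bond orders sum to 3 (valence 4) → 1 H
  atom 12: O, bond orders sum to 1 (valence 2) → 1 H
  atom 13: C, bond orders sum to 3 (valence 4) → 1 H
  atom 14: C, bond orders sum to 4 (valence 4) → 0 H
  atom 15: O, bond orders sum to 2 (valence 2) → 0 H
  atom 16: C, bond orders sum to 1 (valence 4) → 3 H
Totals → C:11, H:18, O:5.

C11H18O5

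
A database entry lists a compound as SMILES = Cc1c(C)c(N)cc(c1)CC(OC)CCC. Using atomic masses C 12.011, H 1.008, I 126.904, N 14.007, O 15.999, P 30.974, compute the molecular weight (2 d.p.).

221.34 g/mol

First, the molecular formula is C14H23NO (counting implicit H from valence).
  C: 14 × 12.011 = 168.154
  H: 23 × 1.008 = 23.184
  N: 1 × 14.007 = 14.007
  O: 1 × 15.999 = 15.999
Sum: 14×12.011 + 23×1.008 + 1×14.007 + 1×15.999 = 221.344 → 221.34 g/mol.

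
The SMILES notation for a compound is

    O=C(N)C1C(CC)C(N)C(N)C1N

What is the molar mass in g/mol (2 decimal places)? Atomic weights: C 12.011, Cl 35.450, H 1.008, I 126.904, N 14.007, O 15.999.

First, the molecular formula is C8H18N4O (counting implicit H from valence).
  C: 8 × 12.011 = 96.088
  H: 18 × 1.008 = 18.144
  N: 4 × 14.007 = 56.028
  O: 1 × 15.999 = 15.999
Sum: 8×12.011 + 18×1.008 + 4×14.007 + 1×15.999 = 186.259 → 186.26 g/mol.

186.26 g/mol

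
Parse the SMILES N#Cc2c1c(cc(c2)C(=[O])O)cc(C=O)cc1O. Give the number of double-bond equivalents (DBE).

Molecular formula: C13H7NO4.
DoU = (2C + 2 + N − H − X) / 2, where X is the halogen count and O/S are ignored.
    = (2·13 + 2 + 1 − 7 − 0) / 2 = 22 / 2 = 11.

11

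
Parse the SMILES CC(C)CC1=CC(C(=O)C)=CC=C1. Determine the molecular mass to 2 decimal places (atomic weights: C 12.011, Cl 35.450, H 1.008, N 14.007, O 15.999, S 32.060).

176.26 g/mol

First, the molecular formula is C12H16O (counting implicit H from valence).
  C: 12 × 12.011 = 144.132
  H: 16 × 1.008 = 16.128
  O: 1 × 15.999 = 15.999
Sum: 12×12.011 + 16×1.008 + 1×15.999 = 176.259 → 176.26 g/mol.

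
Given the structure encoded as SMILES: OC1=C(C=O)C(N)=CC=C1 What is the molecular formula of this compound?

C7H7NO2

Walk through each heavy atom and fill implicit hydrogens from standard valence (C 4, N 3, O 2, S 2, halogen 1):
  atom 1: O, bond orders sum to 1 (valence 2) → 1 H
  atom 2: C, bond orders sum to 4 (valence 4) → 0 H
  atom 3: C, bond orders sum to 4 (valence 4) → 0 H
  atom 4: C, bond orders sum to 3 (valence 4) → 1 H
  atom 5: O, bond orders sum to 2 (valence 2) → 0 H
  atom 6: C, bond orders sum to 4 (valence 4) → 0 H
  atom 7: N, bond orders sum to 1 (valence 3) → 2 H
  atom 8: C, bond orders sum to 3 (valence 4) → 1 H
  atom 9: C, bond orders sum to 3 (valence 4) → 1 H
  atom 10: C, bond orders sum to 3 (valence 4) → 1 H
Totals → C:7, H:7, N:1, O:2.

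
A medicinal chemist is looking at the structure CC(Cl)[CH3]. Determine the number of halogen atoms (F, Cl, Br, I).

1

Halogen atoms appear at heavy-atom position 3 (1×Cl).
Halogen count: 1.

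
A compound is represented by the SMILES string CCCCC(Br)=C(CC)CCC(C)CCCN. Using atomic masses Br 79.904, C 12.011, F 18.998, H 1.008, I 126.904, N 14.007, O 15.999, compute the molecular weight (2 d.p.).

First, the molecular formula is C15H30BrN (counting implicit H from valence).
  Br: 1 × 79.904 = 79.904
  C: 15 × 12.011 = 180.165
  H: 30 × 1.008 = 30.240
  N: 1 × 14.007 = 14.007
Sum: 1×79.904 + 15×12.011 + 30×1.008 + 1×14.007 = 304.316 → 304.32 g/mol.

304.32 g/mol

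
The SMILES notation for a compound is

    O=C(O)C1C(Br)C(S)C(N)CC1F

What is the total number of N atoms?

Scan the SMILES for N atoms (remember two-letter symbols like Cl and Br are single atoms).
Nitrogen count: 1.

1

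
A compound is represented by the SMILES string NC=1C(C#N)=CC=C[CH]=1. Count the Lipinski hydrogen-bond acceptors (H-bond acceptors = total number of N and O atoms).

2

N atoms: 2; O atoms: 0.
Lipinski HBA = 2 + 0 = 2.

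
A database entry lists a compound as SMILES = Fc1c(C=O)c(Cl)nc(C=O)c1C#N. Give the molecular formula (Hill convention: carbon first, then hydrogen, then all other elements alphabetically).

Walk through each heavy atom and fill implicit hydrogens from standard valence (C 4, N 3, O 2, S 2, halogen 1); for lowercase aromatic atoms, an aromatic c carries 1 H when it has two neighbours and 0 H with three, and aromatic n carries 0 H:
  atom 1: F (halogen, monovalent) → 0 H
  atom 2: aromatic c, 3 neighbours → 0 H
  atom 3: aromatic c, 3 neighbours → 0 H
  atom 4: C, bond orders sum to 3 (valence 4) → 1 H
  atom 5: O, bond orders sum to 2 (valence 2) → 0 H
  atom 6: aromatic c, 3 neighbours → 0 H
  atom 7: Cl (halogen, monovalent) → 0 H
  atom 8: aromatic n, 2 neighbours → 0 H
  atom 9: aromatic c, 3 neighbours → 0 H
  atom 10: C, bond orders sum to 3 (valence 4) → 1 H
  atom 11: O, bond orders sum to 2 (valence 2) → 0 H
  atom 12: aromatic c, 3 neighbours → 0 H
  atom 13: C, bond orders sum to 4 (valence 4) → 0 H
  atom 14: N, bond orders sum to 3 (valence 3) → 0 H
Totals → C:8, H:2, Cl:1, F:1, N:2, O:2.

C8H2ClFN2O2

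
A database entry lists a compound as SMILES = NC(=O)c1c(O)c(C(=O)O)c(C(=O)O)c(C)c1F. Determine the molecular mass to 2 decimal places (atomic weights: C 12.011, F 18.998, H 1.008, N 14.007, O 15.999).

First, the molecular formula is C10H8FNO6 (counting implicit H from valence).
  C: 10 × 12.011 = 120.110
  F: 1 × 18.998 = 18.998
  H: 8 × 1.008 = 8.064
  N: 1 × 14.007 = 14.007
  O: 6 × 15.999 = 95.994
Sum: 10×12.011 + 1×18.998 + 8×1.008 + 1×14.007 + 6×15.999 = 257.173 → 257.17 g/mol.

257.17 g/mol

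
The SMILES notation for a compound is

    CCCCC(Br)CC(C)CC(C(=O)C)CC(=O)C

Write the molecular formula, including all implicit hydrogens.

Walk through each heavy atom and fill implicit hydrogens from standard valence (C 4, N 3, O 2, S 2, halogen 1):
  atom 1: C, bond orders sum to 1 (valence 4) → 3 H
  atom 2: C, bond orders sum to 2 (valence 4) → 2 H
  atom 3: C, bond orders sum to 2 (valence 4) → 2 H
  atom 4: C, bond orders sum to 2 (valence 4) → 2 H
  atom 5: C, bond orders sum to 3 (valence 4) → 1 H
  atom 6: Br (halogen, monovalent) → 0 H
  atom 7: C, bond orders sum to 2 (valence 4) → 2 H
  atom 8: C, bond orders sum to 3 (valence 4) → 1 H
  atom 9: C, bond orders sum to 1 (valence 4) → 3 H
  atom 10: C, bond orders sum to 2 (valence 4) → 2 H
  atom 11: C, bond orders sum to 3 (valence 4) → 1 H
  atom 12: C, bond orders sum to 4 (valence 4) → 0 H
  atom 13: O, bond orders sum to 2 (valence 2) → 0 H
  atom 14: C, bond orders sum to 1 (valence 4) → 3 H
  atom 15: C, bond orders sum to 2 (valence 4) → 2 H
  atom 16: C, bond orders sum to 4 (valence 4) → 0 H
  atom 17: O, bond orders sum to 2 (valence 2) → 0 H
  atom 18: C, bond orders sum to 1 (valence 4) → 3 H
Totals → C:15, H:27, Br:1, O:2.
In Hill order: C15H27BrO2.

C15H27BrO2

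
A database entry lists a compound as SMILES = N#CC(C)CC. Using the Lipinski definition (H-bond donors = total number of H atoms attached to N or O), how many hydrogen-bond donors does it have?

Donors: find every N or O and count the H atoms it carries.
  atom 1 (N): bond orders sum to 3 → 0 H
Lipinski HBD = 0.

0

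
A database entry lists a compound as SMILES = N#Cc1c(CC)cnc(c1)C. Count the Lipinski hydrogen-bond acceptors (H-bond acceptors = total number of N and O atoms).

2

N atoms: 2; O atoms: 0.
Lipinski HBA = 2 + 0 = 2.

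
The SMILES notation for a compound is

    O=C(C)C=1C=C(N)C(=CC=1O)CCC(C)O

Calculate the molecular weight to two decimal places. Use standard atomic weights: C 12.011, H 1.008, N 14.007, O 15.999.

First, the molecular formula is C12H17NO3 (counting implicit H from valence).
  C: 12 × 12.011 = 144.132
  H: 17 × 1.008 = 17.136
  N: 1 × 14.007 = 14.007
  O: 3 × 15.999 = 47.997
Sum: 12×12.011 + 17×1.008 + 1×14.007 + 3×15.999 = 223.272 → 223.27 g/mol.

223.27 g/mol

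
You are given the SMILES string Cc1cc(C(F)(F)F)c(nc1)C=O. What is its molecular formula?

Walk through each heavy atom and fill implicit hydrogens from standard valence (C 4, N 3, O 2, S 2, halogen 1); for lowercase aromatic atoms, an aromatic c carries 1 H when it has two neighbours and 0 H with three, and aromatic n carries 0 H:
  atom 1: C, bond orders sum to 1 (valence 4) → 3 H
  atom 2: aromatic c, 3 neighbours → 0 H
  atom 3: aromatic c, 2 neighbours → 1 H
  atom 4: aromatic c, 3 neighbours → 0 H
  atom 5: C, bond orders sum to 4 (valence 4) → 0 H
  atom 6: F (halogen, monovalent) → 0 H
  atom 7: F (halogen, monovalent) → 0 H
  atom 8: F (halogen, monovalent) → 0 H
  atom 9: aromatic c, 3 neighbours → 0 H
  atom 10: aromatic n, 2 neighbours → 0 H
  atom 11: aromatic c, 2 neighbours → 1 H
  atom 12: C, bond orders sum to 3 (valence 4) → 1 H
  atom 13: O, bond orders sum to 2 (valence 2) → 0 H
Totals → C:8, H:6, F:3, N:1, O:1.

C8H6F3NO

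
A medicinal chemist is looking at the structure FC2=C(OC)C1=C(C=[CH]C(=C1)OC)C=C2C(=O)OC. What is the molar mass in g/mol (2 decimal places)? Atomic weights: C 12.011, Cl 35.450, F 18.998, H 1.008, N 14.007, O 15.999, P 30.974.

First, the molecular formula is C14H13FO4 (counting implicit H from valence).
  C: 14 × 12.011 = 168.154
  F: 1 × 18.998 = 18.998
  H: 13 × 1.008 = 13.104
  O: 4 × 15.999 = 63.996
Sum: 14×12.011 + 1×18.998 + 13×1.008 + 4×15.999 = 264.252 → 264.25 g/mol.

264.25 g/mol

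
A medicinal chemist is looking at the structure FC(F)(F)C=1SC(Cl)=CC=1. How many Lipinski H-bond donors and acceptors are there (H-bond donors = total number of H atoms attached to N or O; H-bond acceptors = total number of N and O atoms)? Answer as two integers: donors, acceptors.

Donors: find every N or O and count the H atoms it carries.
  (no N or O atoms present)
Lipinski HBD = 0.
Acceptors: N atoms = 0, O atoms = 0 → HBA = 0.

0, 0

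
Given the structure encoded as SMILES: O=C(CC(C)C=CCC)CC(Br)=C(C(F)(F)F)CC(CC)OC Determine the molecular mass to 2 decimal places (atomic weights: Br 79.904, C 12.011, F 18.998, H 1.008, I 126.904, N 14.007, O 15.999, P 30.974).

First, the molecular formula is C17H26BrF3O2 (counting implicit H from valence).
  Br: 1 × 79.904 = 79.904
  C: 17 × 12.011 = 204.187
  F: 3 × 18.998 = 56.994
  H: 26 × 1.008 = 26.208
  O: 2 × 15.999 = 31.998
Sum: 1×79.904 + 17×12.011 + 3×18.998 + 26×1.008 + 2×15.999 = 399.291 → 399.29 g/mol.

399.29 g/mol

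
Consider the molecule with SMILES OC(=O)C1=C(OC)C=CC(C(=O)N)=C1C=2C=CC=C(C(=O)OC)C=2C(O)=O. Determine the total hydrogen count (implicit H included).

Walk through each heavy atom and fill implicit hydrogens from standard valence (C 4, N 3, O 2, S 2, halogen 1):
  atom 1: O, bond orders sum to 1 (valence 2) → 1 H
  atom 2: C, bond orders sum to 4 (valence 4) → 0 H
  atom 3: O, bond orders sum to 2 (valence 2) → 0 H
  atom 4: C, bond orders sum to 4 (valence 4) → 0 H
  atom 5: C, bond orders sum to 4 (valence 4) → 0 H
  atom 6: O, bond orders sum to 2 (valence 2) → 0 H
  atom 7: C, bond orders sum to 1 (valence 4) → 3 H
  atom 8: C, bond orders sum to 3 (valence 4) → 1 H
  atom 9: C, bond orders sum to 3 (valence 4) → 1 H
  atom 10: C, bond orders sum to 4 (valence 4) → 0 H
  atom 11: C, bond orders sum to 4 (valence 4) → 0 H
  atom 12: O, bond orders sum to 2 (valence 2) → 0 H
  atom 13: N, bond orders sum to 1 (valence 3) → 2 H
  atom 14: C, bond orders sum to 4 (valence 4) → 0 H
  atom 15: C, bond orders sum to 4 (valence 4) → 0 H
  atom 16: C, bond orders sum to 3 (valence 4) → 1 H
  atom 17: C, bond orders sum to 3 (valence 4) → 1 H
  atom 18: C, bond orders sum to 3 (valence 4) → 1 H
  atom 19: C, bond orders sum to 4 (valence 4) → 0 H
  atom 20: C, bond orders sum to 4 (valence 4) → 0 H
  atom 21: O, bond orders sum to 2 (valence 2) → 0 H
  atom 22: O, bond orders sum to 2 (valence 2) → 0 H
  atom 23: C, bond orders sum to 1 (valence 4) → 3 H
  atom 24: C, bond orders sum to 4 (valence 4) → 0 H
  atom 25: C, bond orders sum to 4 (valence 4) → 0 H
  atom 26: O, bond orders sum to 1 (valence 2) → 1 H
  atom 27: O, bond orders sum to 2 (valence 2) → 0 H
Total hydrogens: 15.

15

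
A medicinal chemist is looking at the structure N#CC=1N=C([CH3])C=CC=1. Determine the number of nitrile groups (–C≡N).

1

The nitrile motif appears at heavy-atom position 2 in the SMILES.
Nitrile count: 1.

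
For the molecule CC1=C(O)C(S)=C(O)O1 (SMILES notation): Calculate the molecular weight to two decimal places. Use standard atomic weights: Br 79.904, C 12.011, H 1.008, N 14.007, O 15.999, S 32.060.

First, the molecular formula is C5H6O3S (counting implicit H from valence).
  C: 5 × 12.011 = 60.055
  H: 6 × 1.008 = 6.048
  O: 3 × 15.999 = 47.997
  S: 1 × 32.060 = 32.060
Sum: 5×12.011 + 6×1.008 + 3×15.999 + 1×32.060 = 146.160 → 146.16 g/mol.

146.16 g/mol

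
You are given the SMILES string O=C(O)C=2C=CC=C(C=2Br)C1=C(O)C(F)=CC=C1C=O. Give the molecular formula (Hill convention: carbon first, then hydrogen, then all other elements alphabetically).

C14H8BrFO4

Walk through each heavy atom and fill implicit hydrogens from standard valence (C 4, N 3, O 2, S 2, halogen 1):
  atom 1: O, bond orders sum to 2 (valence 2) → 0 H
  atom 2: C, bond orders sum to 4 (valence 4) → 0 H
  atom 3: O, bond orders sum to 1 (valence 2) → 1 H
  atom 4: C, bond orders sum to 4 (valence 4) → 0 H
  atom 5: C, bond orders sum to 3 (valence 4) → 1 H
  atom 6: C, bond orders sum to 3 (valence 4) → 1 H
  atom 7: C, bond orders sum to 3 (valence 4) → 1 H
  atom 8: C, bond orders sum to 4 (valence 4) → 0 H
  atom 9: C, bond orders sum to 4 (valence 4) → 0 H
  atom 10: Br (halogen, monovalent) → 0 H
  atom 11: C, bond orders sum to 4 (valence 4) → 0 H
  atom 12: C, bond orders sum to 4 (valence 4) → 0 H
  atom 13: O, bond orders sum to 1 (valence 2) → 1 H
  atom 14: C, bond orders sum to 4 (valence 4) → 0 H
  atom 15: F (halogen, monovalent) → 0 H
  atom 16: C, bond orders sum to 3 (valence 4) → 1 H
  atom 17: C, bond orders sum to 3 (valence 4) → 1 H
  atom 18: C, bond orders sum to 4 (valence 4) → 0 H
  atom 19: C, bond orders sum to 3 (valence 4) → 1 H
  atom 20: O, bond orders sum to 2 (valence 2) → 0 H
Totals → C:14, H:8, Br:1, F:1, O:4.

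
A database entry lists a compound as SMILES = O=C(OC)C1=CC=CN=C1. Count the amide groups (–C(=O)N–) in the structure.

0

Scan the SMILES for the amide motif — none present.
Groups that are present: 1 ester.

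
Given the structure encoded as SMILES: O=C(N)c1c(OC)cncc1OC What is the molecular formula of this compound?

C8H10N2O3

Walk through each heavy atom and fill implicit hydrogens from standard valence (C 4, N 3, O 2, S 2, halogen 1); for lowercase aromatic atoms, an aromatic c carries 1 H when it has two neighbours and 0 H with three, and aromatic n carries 0 H:
  atom 1: O, bond orders sum to 2 (valence 2) → 0 H
  atom 2: C, bond orders sum to 4 (valence 4) → 0 H
  atom 3: N, bond orders sum to 1 (valence 3) → 2 H
  atom 4: aromatic c, 3 neighbours → 0 H
  atom 5: aromatic c, 3 neighbours → 0 H
  atom 6: O, bond orders sum to 2 (valence 2) → 0 H
  atom 7: C, bond orders sum to 1 (valence 4) → 3 H
  atom 8: aromatic c, 2 neighbours → 1 H
  atom 9: aromatic n, 2 neighbours → 0 H
  atom 10: aromatic c, 2 neighbours → 1 H
  atom 11: aromatic c, 3 neighbours → 0 H
  atom 12: O, bond orders sum to 2 (valence 2) → 0 H
  atom 13: C, bond orders sum to 1 (valence 4) → 3 H
Totals → C:8, H:10, N:2, O:3.
In Hill order: C8H10N2O3.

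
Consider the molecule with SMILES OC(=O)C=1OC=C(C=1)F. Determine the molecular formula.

Walk through each heavy atom and fill implicit hydrogens from standard valence (C 4, N 3, O 2, S 2, halogen 1):
  atom 1: O, bond orders sum to 1 (valence 2) → 1 H
  atom 2: C, bond orders sum to 4 (valence 4) → 0 H
  atom 3: O, bond orders sum to 2 (valence 2) → 0 H
  atom 4: C, bond orders sum to 4 (valence 4) → 0 H
  atom 5: O, bond orders sum to 2 (valence 2) → 0 H
  atom 6: C, bond orders sum to 3 (valence 4) → 1 H
  atom 7: C, bond orders sum to 4 (valence 4) → 0 H
  atom 8: C, bond orders sum to 3 (valence 4) → 1 H
  atom 9: F (halogen, monovalent) → 0 H
Totals → C:5, H:3, F:1, O:3.
In Hill order: C5H3FO3.

C5H3FO3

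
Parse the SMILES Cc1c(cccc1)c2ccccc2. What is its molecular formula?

C13H12

Walk through each heavy atom and fill implicit hydrogens from standard valence (C 4, N 3, O 2, S 2, halogen 1); for lowercase aromatic atoms, an aromatic c carries 1 H when it has two neighbours and 0 H with three, and aromatic n carries 0 H:
  atom 1: C, bond orders sum to 1 (valence 4) → 3 H
  atom 2: aromatic c, 3 neighbours → 0 H
  atom 3: aromatic c, 3 neighbours → 0 H
  atom 4: aromatic c, 2 neighbours → 1 H
  atom 5: aromatic c, 2 neighbours → 1 H
  atom 6: aromatic c, 2 neighbours → 1 H
  atom 7: aromatic c, 2 neighbours → 1 H
  atom 8: aromatic c, 3 neighbours → 0 H
  atom 9: aromatic c, 2 neighbours → 1 H
  atom 10: aromatic c, 2 neighbours → 1 H
  atom 11: aromatic c, 2 neighbours → 1 H
  atom 12: aromatic c, 2 neighbours → 1 H
  atom 13: aromatic c, 2 neighbours → 1 H
Totals → C:13, H:12.
In Hill order: C13H12.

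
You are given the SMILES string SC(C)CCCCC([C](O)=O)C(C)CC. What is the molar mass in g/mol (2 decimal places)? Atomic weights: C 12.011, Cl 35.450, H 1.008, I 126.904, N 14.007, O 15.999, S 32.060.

First, the molecular formula is C12H24O2S (counting implicit H from valence).
  C: 12 × 12.011 = 144.132
  H: 24 × 1.008 = 24.192
  O: 2 × 15.999 = 31.998
  S: 1 × 32.060 = 32.060
Sum: 12×12.011 + 24×1.008 + 2×15.999 + 1×32.060 = 232.382 → 232.38 g/mol.

232.38 g/mol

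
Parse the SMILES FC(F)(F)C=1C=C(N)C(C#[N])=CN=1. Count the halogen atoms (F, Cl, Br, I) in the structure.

Halogen atoms appear at heavy-atom positions 1, 3, 4 (3×F).
Other groups present: 1 nitrile, 1 primary amine.
Halogen count: 3.

3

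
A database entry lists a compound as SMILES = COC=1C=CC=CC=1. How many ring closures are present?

In SMILES, each pair of matching ring-closure digits denotes one ring-closing bond; the number of such bonds equals the number of independent rings.
Ring-closure bonds here: 1.

1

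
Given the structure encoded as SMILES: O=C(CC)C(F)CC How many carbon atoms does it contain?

Count every carbon token in the SMILES (each C, including those in ring-closure positions and inside branches).
Carbon count: 6.

6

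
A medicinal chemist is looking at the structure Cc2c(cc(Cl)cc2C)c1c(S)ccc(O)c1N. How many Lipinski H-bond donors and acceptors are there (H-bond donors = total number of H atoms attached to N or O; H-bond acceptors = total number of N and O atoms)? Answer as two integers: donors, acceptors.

Donors: find every N or O and count the H atoms it carries.
  atom 16 (O): bond orders sum to 1 → 1 H
  atom 18 (N): bond orders sum to 1 → 2 H
Lipinski HBD = 3.
Acceptors: N atoms = 1, O atoms = 1 → HBA = 2.

3, 2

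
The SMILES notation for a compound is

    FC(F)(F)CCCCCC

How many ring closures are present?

In SMILES, each pair of matching ring-closure digits denotes one ring-closing bond; the number of such bonds equals the number of independent rings.
Ring-closure bonds here: 0.

0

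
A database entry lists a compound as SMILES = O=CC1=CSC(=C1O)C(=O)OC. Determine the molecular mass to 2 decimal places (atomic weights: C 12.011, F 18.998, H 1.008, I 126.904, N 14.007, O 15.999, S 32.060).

First, the molecular formula is C7H6O4S (counting implicit H from valence).
  C: 7 × 12.011 = 84.077
  H: 6 × 1.008 = 6.048
  O: 4 × 15.999 = 63.996
  S: 1 × 32.060 = 32.060
Sum: 7×12.011 + 6×1.008 + 4×15.999 + 1×32.060 = 186.181 → 186.18 g/mol.

186.18 g/mol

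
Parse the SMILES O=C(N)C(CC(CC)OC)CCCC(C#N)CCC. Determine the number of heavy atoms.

Every atom symbol written in the SMILES (organic subset) is one heavy atom; implicit H are not written.
Heavy atoms by element → C:15, N:2, O:2.
Total: 19.

19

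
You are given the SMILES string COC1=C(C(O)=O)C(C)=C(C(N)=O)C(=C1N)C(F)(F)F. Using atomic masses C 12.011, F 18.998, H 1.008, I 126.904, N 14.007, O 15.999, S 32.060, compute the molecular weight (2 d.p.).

First, the molecular formula is C11H11F3N2O4 (counting implicit H from valence).
  C: 11 × 12.011 = 132.121
  F: 3 × 18.998 = 56.994
  H: 11 × 1.008 = 11.088
  N: 2 × 14.007 = 28.014
  O: 4 × 15.999 = 63.996
Sum: 11×12.011 + 3×18.998 + 11×1.008 + 2×14.007 + 4×15.999 = 292.213 → 292.21 g/mol.

292.21 g/mol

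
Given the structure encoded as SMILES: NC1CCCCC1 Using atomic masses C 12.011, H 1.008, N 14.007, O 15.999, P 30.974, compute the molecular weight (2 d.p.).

First, the molecular formula is C6H13N (counting implicit H from valence).
  C: 6 × 12.011 = 72.066
  H: 13 × 1.008 = 13.104
  N: 1 × 14.007 = 14.007
Sum: 6×12.011 + 13×1.008 + 1×14.007 = 99.177 → 99.18 g/mol.

99.18 g/mol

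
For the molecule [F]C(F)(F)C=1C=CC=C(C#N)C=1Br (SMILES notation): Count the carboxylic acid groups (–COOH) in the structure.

Scan the SMILES for the carboxylic acid motif — none present.
Groups that are present: 1 nitrile.

0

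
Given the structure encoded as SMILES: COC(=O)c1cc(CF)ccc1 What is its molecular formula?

Walk through each heavy atom and fill implicit hydrogens from standard valence (C 4, N 3, O 2, S 2, halogen 1); for lowercase aromatic atoms, an aromatic c carries 1 H when it has two neighbours and 0 H with three, and aromatic n carries 0 H:
  atom 1: C, bond orders sum to 1 (valence 4) → 3 H
  atom 2: O, bond orders sum to 2 (valence 2) → 0 H
  atom 3: C, bond orders sum to 4 (valence 4) → 0 H
  atom 4: O, bond orders sum to 2 (valence 2) → 0 H
  atom 5: aromatic c, 3 neighbours → 0 H
  atom 6: aromatic c, 2 neighbours → 1 H
  atom 7: aromatic c, 3 neighbours → 0 H
  atom 8: C, bond orders sum to 2 (valence 4) → 2 H
  atom 9: F (halogen, monovalent) → 0 H
  atom 10: aromatic c, 2 neighbours → 1 H
  atom 11: aromatic c, 2 neighbours → 1 H
  atom 12: aromatic c, 2 neighbours → 1 H
Totals → C:9, H:9, F:1, O:2.
In Hill order: C9H9FO2.

C9H9FO2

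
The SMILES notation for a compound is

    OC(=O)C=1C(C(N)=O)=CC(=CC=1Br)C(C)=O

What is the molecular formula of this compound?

Walk through each heavy atom and fill implicit hydrogens from standard valence (C 4, N 3, O 2, S 2, halogen 1):
  atom 1: O, bond orders sum to 1 (valence 2) → 1 H
  atom 2: C, bond orders sum to 4 (valence 4) → 0 H
  atom 3: O, bond orders sum to 2 (valence 2) → 0 H
  atom 4: C, bond orders sum to 4 (valence 4) → 0 H
  atom 5: C, bond orders sum to 4 (valence 4) → 0 H
  atom 6: C, bond orders sum to 4 (valence 4) → 0 H
  atom 7: N, bond orders sum to 1 (valence 3) → 2 H
  atom 8: O, bond orders sum to 2 (valence 2) → 0 H
  atom 9: C, bond orders sum to 3 (valence 4) → 1 H
  atom 10: C, bond orders sum to 4 (valence 4) → 0 H
  atom 11: C, bond orders sum to 3 (valence 4) → 1 H
  atom 12: C, bond orders sum to 4 (valence 4) → 0 H
  atom 13: Br (halogen, monovalent) → 0 H
  atom 14: C, bond orders sum to 4 (valence 4) → 0 H
  atom 15: C, bond orders sum to 1 (valence 4) → 3 H
  atom 16: O, bond orders sum to 2 (valence 2) → 0 H
Totals → C:10, H:8, Br:1, N:1, O:4.

C10H8BrNO4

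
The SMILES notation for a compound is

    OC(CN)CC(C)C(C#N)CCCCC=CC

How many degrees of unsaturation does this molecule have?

3

Degree of unsaturation = (number of rings) + (number of π bonds).
Ring closures in the SMILES: 0.
π bonds: 1 double bond (each 1 DoU), 1 triple bond (each 2 DoU) → 3 DoU from unsaturation.
Total DoU = 0 + 3 = 3.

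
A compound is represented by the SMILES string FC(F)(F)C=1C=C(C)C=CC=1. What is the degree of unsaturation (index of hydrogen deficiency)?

4

Degree of unsaturation = (number of rings) + (number of π bonds).
Ring closures in the SMILES: 1.
π bonds: 3 double bonds (each 1 DoU) → 3 DoU from unsaturation.
Total DoU = 1 + 3 = 4.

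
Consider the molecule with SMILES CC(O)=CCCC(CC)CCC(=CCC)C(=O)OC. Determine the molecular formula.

Walk through each heavy atom and fill implicit hydrogens from standard valence (C 4, N 3, O 2, S 2, halogen 1):
  atom 1: C, bond orders sum to 1 (valence 4) → 3 H
  atom 2: C, bond orders sum to 4 (valence 4) → 0 H
  atom 3: O, bond orders sum to 1 (valence 2) → 1 H
  atom 4: C, bond orders sum to 3 (valence 4) → 1 H
  atom 5: C, bond orders sum to 2 (valence 4) → 2 H
  atom 6: C, bond orders sum to 2 (valence 4) → 2 H
  atom 7: C, bond orders sum to 3 (valence 4) → 1 H
  atom 8: C, bond orders sum to 2 (valence 4) → 2 H
  atom 9: C, bond orders sum to 1 (valence 4) → 3 H
  atom 10: C, bond orders sum to 2 (valence 4) → 2 H
  atom 11: C, bond orders sum to 2 (valence 4) → 2 H
  atom 12: C, bond orders sum to 4 (valence 4) → 0 H
  atom 13: C, bond orders sum to 3 (valence 4) → 1 H
  atom 14: C, bond orders sum to 2 (valence 4) → 2 H
  atom 15: C, bond orders sum to 1 (valence 4) → 3 H
  atom 16: C, bond orders sum to 4 (valence 4) → 0 H
  atom 17: O, bond orders sum to 2 (valence 2) → 0 H
  atom 18: O, bond orders sum to 2 (valence 2) → 0 H
  atom 19: C, bond orders sum to 1 (valence 4) → 3 H
Totals → C:16, H:28, O:3.
In Hill order: C16H28O3.

C16H28O3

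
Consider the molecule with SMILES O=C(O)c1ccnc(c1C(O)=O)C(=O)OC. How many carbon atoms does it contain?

9

Count every carbon token in the SMILES (each C, including those in ring-closure positions and inside branches).
Carbon count: 9.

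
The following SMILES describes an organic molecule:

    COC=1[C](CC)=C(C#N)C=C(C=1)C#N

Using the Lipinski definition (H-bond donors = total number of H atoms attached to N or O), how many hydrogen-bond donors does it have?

0

Donors: find every N or O and count the H atoms it carries.
  atom 2 (O): bond orders sum to 2 → 0 H
  atom 9 (N): bond orders sum to 3 → 0 H
  atom 14 (N): bond orders sum to 3 → 0 H
Lipinski HBD = 0.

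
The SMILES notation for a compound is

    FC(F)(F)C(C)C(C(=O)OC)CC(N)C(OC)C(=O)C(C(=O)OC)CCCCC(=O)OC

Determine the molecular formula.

C20H32F3NO8

Walk through each heavy atom and fill implicit hydrogens from standard valence (C 4, N 3, O 2, S 2, halogen 1):
  atom 1: F (halogen, monovalent) → 0 H
  atom 2: C, bond orders sum to 4 (valence 4) → 0 H
  atom 3: F (halogen, monovalent) → 0 H
  atom 4: F (halogen, monovalent) → 0 H
  atom 5: C, bond orders sum to 3 (valence 4) → 1 H
  atom 6: C, bond orders sum to 1 (valence 4) → 3 H
  atom 7: C, bond orders sum to 3 (valence 4) → 1 H
  atom 8: C, bond orders sum to 4 (valence 4) → 0 H
  atom 9: O, bond orders sum to 2 (valence 2) → 0 H
  atom 10: O, bond orders sum to 2 (valence 2) → 0 H
  atom 11: C, bond orders sum to 1 (valence 4) → 3 H
  atom 12: C, bond orders sum to 2 (valence 4) → 2 H
  atom 13: C, bond orders sum to 3 (valence 4) → 1 H
  atom 14: N, bond orders sum to 1 (valence 3) → 2 H
  atom 15: C, bond orders sum to 3 (valence 4) → 1 H
  atom 16: O, bond orders sum to 2 (valence 2) → 0 H
  atom 17: C, bond orders sum to 1 (valence 4) → 3 H
  atom 18: C, bond orders sum to 4 (valence 4) → 0 H
  atom 19: O, bond orders sum to 2 (valence 2) → 0 H
  atom 20: C, bond orders sum to 3 (valence 4) → 1 H
  atom 21: C, bond orders sum to 4 (valence 4) → 0 H
  atom 22: O, bond orders sum to 2 (valence 2) → 0 H
  atom 23: O, bond orders sum to 2 (valence 2) → 0 H
  atom 24: C, bond orders sum to 1 (valence 4) → 3 H
  atom 25: C, bond orders sum to 2 (valence 4) → 2 H
  atom 26: C, bond orders sum to 2 (valence 4) → 2 H
  atom 27: C, bond orders sum to 2 (valence 4) → 2 H
  atom 28: C, bond orders sum to 2 (valence 4) → 2 H
  atom 29: C, bond orders sum to 4 (valence 4) → 0 H
  atom 30: O, bond orders sum to 2 (valence 2) → 0 H
  atom 31: O, bond orders sum to 2 (valence 2) → 0 H
  atom 32: C, bond orders sum to 1 (valence 4) → 3 H
Totals → C:20, H:32, F:3, N:1, O:8.
In Hill order: C20H32F3NO8.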